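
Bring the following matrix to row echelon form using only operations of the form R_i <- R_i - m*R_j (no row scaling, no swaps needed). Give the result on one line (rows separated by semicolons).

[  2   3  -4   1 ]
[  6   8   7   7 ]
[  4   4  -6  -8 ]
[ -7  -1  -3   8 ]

REF = [2 3 -4 1; 0 -1 19 4; 0 0 -36 -18; 0 0 0 -129/4]

Forward elimination:
R2 <- R2 - (3)*R1:  [  0  -1  19   4 ]
R3 <- R3 - (2)*R1:  [   0   -2    2  -10 ]
R4 <- R4 - (-7/2)*R1:  [    0  19/2   -17  23/2 ]
R3 <- R3 - (2)*R2:  [   0    0  -36  -18 ]
R4 <- R4 - (-19/2)*R2:  [     0      0  327/2   99/2 ]
R4 <- R4 - (-109/24)*R3:  [      0       0       0  -129/4 ]
Row echelon form:
[ 2   3   -4       1 ]
[ 0  -1   19       4 ]
[ 0   0  -36     -18 ]
[ 0   0    0  -129/4 ]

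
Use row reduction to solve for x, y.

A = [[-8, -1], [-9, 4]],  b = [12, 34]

Forward elimination on [A|b]:
R2 <- R2 - (9/8)*R1:  [    0  41/8  41/2 ]
Row echelon form:
[ -8    -1  |    12 ]
[  0  41/8  |  41/2 ]
Back-substitution:
y = (41/2) / (41/8) = 4
x = (12 - (-1)*(4)) / -8 = -2

(-2, 4)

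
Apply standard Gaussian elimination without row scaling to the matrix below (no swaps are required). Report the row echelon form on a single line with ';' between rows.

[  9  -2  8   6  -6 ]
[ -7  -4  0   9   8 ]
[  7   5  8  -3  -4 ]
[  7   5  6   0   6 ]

REF = [9 -2 8 6 -6; 0 -50/9 56/9 41/3 10/3; 0 0 228/25 423/50 23/5; 0 0 0 369/76 1255/114]

Forward elimination:
R2 <- R2 - (-7/9)*R1:  [     0  -50/9   56/9   41/3   10/3 ]
R3 <- R3 - (7/9)*R1:  [     0   59/9   16/9  -23/3    2/3 ]
R4 <- R4 - (7/9)*R1:  [     0   59/9   -2/9  -14/3   32/3 ]
R3 <- R3 - (-59/50)*R2:  [      0       0  228/25  423/50    23/5 ]
R4 <- R4 - (-59/50)*R2:  [      0       0  178/25  573/50    73/5 ]
R4 <- R4 - (89/114)*R3:  [        0         0         0    369/76  1255/114 ]
Row echelon form:
[ 9     -2       8       6        -6 ]
[ 0  -50/9    56/9    41/3      10/3 ]
[ 0      0  228/25  423/50      23/5 ]
[ 0      0       0  369/76  1255/114 ]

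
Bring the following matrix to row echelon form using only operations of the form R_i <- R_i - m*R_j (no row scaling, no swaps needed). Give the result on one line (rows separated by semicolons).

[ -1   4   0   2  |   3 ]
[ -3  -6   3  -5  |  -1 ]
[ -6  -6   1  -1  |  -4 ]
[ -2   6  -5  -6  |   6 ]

Forward elimination:
R2 <- R2 - (3)*R1:  [   0  -18    3  -11  -10 ]
R3 <- R3 - (6)*R1:  [   0  -30    1  -13  -22 ]
R4 <- R4 - (2)*R1:  [   0   -2   -5  -10    0 ]
R3 <- R3 - (5/3)*R2:  [     0      0     -4   16/3  -16/3 ]
R4 <- R4 - (1/9)*R2:  [     0      0  -16/3  -79/9   10/9 ]
R4 <- R4 - (4/3)*R3:  [      0       0       0  -143/9    74/9 ]
Row echelon form:
[ -1    4   0       2  |      3 ]
[  0  -18   3     -11  |    -10 ]
[  0    0  -4    16/3  |  -16/3 ]
[  0    0   0  -143/9  |   74/9 ]

REF = [-1 4 0 2 3; 0 -18 3 -11 -10; 0 0 -4 16/3 -16/3; 0 0 0 -143/9 74/9]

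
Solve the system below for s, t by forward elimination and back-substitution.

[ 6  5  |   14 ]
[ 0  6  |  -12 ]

(4, -2)

Forward elimination on [A|b]:
Row echelon form:
[ 6  5  |   14 ]
[ 0  6  |  -12 ]
Back-substitution:
t = (-12) / 6 = -2
s = (14 - (5)*(-2)) / 6 = 4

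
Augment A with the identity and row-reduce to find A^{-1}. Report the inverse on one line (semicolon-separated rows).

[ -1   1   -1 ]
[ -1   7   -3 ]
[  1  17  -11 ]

Gauss-Jordan on [A | I]:
R1 <- (1/-1)*R1:  [  1  -1   1  |  -1   0   0 ]
R2 <- R2 - (-1)*R1:  [  0   6  -2  |  -1   1   0 ]
R3 <- R3 - (1)*R1:  [   0   18  -12  |    1    0    1 ]
R2 <- (1/6)*R2:  [    0     1  -1/3  |  -1/6   1/6     0 ]
R1 <- R1 - (-1)*R2:  [    1     0   2/3  |  -7/6   1/6     0 ]
R3 <- R3 - (18)*R2:  [  0   0  -6  |   4  -3   1 ]
R3 <- (1/-6)*R3:  [    0     0     1  |  -2/3   1/2  -1/6 ]
R1 <- R1 - (2/3)*R3:  [      1       0       0  |  -13/18    -1/6     1/9 ]
R2 <- R2 - (-1/3)*R3:  [     0      1      0  |  -7/18    1/3  -1/18 ]
Right block of [I | A^{-1}] is the inverse:
[ -13/18  -1/6    1/9 ]
[  -7/18   1/3  -1/18 ]
[   -2/3   1/2   -1/6 ]

inverse = [-13/18 -1/6 1/9; -7/18 1/3 -1/18; -2/3 1/2 -1/6]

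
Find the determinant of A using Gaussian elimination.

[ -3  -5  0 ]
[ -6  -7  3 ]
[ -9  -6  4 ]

det(A) = 45

Forward elimination:
R2 <- R2 - (2)*R1:  [ 0  3  3 ]
R3 <- R3 - (3)*R1:  [ 0  9  4 ]
R3 <- R3 - (3)*R2:  [  0   0  -5 ]
Upper-triangular form:
[ -3  -5   0 ]
[  0   3   3 ]
[  0   0  -5 ]
det(A) = (-1)^0 * (-3) * (3) * (-5) = 45  (0 row swaps -> sign +1)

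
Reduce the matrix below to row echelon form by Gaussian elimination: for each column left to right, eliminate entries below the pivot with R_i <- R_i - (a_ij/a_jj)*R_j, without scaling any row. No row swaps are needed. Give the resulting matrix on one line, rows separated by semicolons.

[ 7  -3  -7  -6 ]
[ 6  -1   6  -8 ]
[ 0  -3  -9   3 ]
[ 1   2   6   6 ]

Forward elimination:
R2 <- R2 - (6/7)*R1:  [     0   11/7     12  -20/7 ]
R4 <- R4 - (1/7)*R1:  [    0  17/7     7  48/7 ]
R3 <- R3 - (-21/11)*R2:  [      0       0  153/11  -27/11 ]
R4 <- R4 - (17/11)*R2:  [       0        0  -127/11   124/11 ]
R4 <- R4 - (-127/153)*R3:  [      0       0       0  157/17 ]
Row echelon form:
[ 7    -3      -7      -6 ]
[ 0  11/7      12   -20/7 ]
[ 0     0  153/11  -27/11 ]
[ 0     0       0  157/17 ]

REF = [7 -3 -7 -6; 0 11/7 12 -20/7; 0 0 153/11 -27/11; 0 0 0 157/17]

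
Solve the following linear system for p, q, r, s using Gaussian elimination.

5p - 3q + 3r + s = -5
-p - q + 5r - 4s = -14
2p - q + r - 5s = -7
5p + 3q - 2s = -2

(0, 0, -2, 1)

Forward elimination on [A|b]:
R2 <- R2 - (-1/5)*R1:  [     0   -8/5   28/5  -19/5    -15 ]
R3 <- R3 - (2/5)*R1:  [     0    1/5   -1/5  -27/5     -5 ]
R4 <- R4 - (1)*R1:  [  0   6  -3  -3   3 ]
R3 <- R3 - (-1/8)*R2:  [     0      0    1/2  -47/8  -55/8 ]
R4 <- R4 - (-15/4)*R2:  [      0       0      18   -69/4  -213/4 ]
R4 <- R4 - (36)*R3:  [     0      0      0  777/4  777/4 ]
Row echelon form:
[ 5    -3     3      1  |     -5 ]
[ 0  -8/5  28/5  -19/5  |    -15 ]
[ 0     0   1/2  -47/8  |  -55/8 ]
[ 0     0     0  777/4  |  777/4 ]
Back-substitution:
s = (777/4) / (777/4) = 1
r = (-55/8 - (-47/8)*(1)) / (1/2) = -2
q = (-15 - (28/5)*(-2) - (-19/5)*(1)) / (-8/5) = 0
p = (-5 - (-3)*(0) - (3)*(-2) - (1)*(1)) / 5 = 0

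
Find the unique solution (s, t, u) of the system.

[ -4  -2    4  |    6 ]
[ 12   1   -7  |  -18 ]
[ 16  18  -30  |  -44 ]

Forward elimination on [A|b]:
R2 <- R2 - (-3)*R1:  [  0  -5   5   0 ]
R3 <- R3 - (-4)*R1:  [   0   10  -14  -20 ]
R3 <- R3 - (-2)*R2:  [   0    0   -4  -20 ]
Row echelon form:
[ -4  -2   4  |    6 ]
[  0  -5   5  |    0 ]
[  0   0  -4  |  -20 ]
Back-substitution:
u = (-20) / -4 = 5
t = (0 - (5)*(5)) / -5 = 5
s = (6 - (-2)*(5) - (4)*(5)) / -4 = 1

(1, 5, 5)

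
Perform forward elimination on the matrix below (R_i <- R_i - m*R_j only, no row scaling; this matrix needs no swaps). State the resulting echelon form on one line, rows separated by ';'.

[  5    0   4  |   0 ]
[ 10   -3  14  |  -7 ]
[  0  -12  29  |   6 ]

Forward elimination:
R2 <- R2 - (2)*R1:  [  0  -3   6  -7 ]
R3 <- R3 - (4)*R2:  [  0   0   5  34 ]
Row echelon form:
[ 5   0  4  |   0 ]
[ 0  -3  6  |  -7 ]
[ 0   0  5  |  34 ]

REF = [5 0 4 0; 0 -3 6 -7; 0 0 5 34]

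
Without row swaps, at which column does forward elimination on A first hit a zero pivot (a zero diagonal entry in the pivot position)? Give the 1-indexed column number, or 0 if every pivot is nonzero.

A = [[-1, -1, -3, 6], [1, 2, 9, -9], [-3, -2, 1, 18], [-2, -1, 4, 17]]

Naive forward elimination:
R2 <- R2 - (-1)*R1:  [  0   1   6  -3 ]
R3 <- R3 - (3)*R1:  [  0   1  10   0 ]
R4 <- R4 - (2)*R1:  [  0   1  10   5 ]
R3 <- R3 - (1)*R2:  [ 0  0  4  3 ]
R4 <- R4 - (1)*R2:  [ 0  0  4  8 ]
R4 <- R4 - (1)*R3:  [ 0  0  0  5 ]
All pivots nonzero; naive elimination completes without hitting a zero pivot.

first zero-pivot column = 0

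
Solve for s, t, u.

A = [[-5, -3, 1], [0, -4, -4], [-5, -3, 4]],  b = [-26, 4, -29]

(5, 0, -1)

Forward elimination on [A|b]:
R3 <- R3 - (1)*R1:  [  0   0   3  -3 ]
Row echelon form:
[ -5  -3   1  |  -26 ]
[  0  -4  -4  |    4 ]
[  0   0   3  |   -3 ]
Back-substitution:
u = (-3) / 3 = -1
t = (4 - (-4)*(-1)) / -4 = 0
s = (-26 - (-3)*(0) - (1)*(-1)) / -5 = 5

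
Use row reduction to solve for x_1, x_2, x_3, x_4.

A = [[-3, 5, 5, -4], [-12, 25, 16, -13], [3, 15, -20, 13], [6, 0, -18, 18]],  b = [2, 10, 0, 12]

Forward elimination on [A|b]:
R2 <- R2 - (4)*R1:  [  0   5  -4   3   2 ]
R3 <- R3 - (-1)*R1:  [   0   20  -15    9    2 ]
R4 <- R4 - (-2)*R1:  [  0  10  -8  10  16 ]
R3 <- R3 - (4)*R2:  [  0   0   1  -3  -6 ]
R4 <- R4 - (2)*R2:  [  0   0   0   4  12 ]
Row echelon form:
[ -3  5   5  -4  |   2 ]
[  0  5  -4   3  |   2 ]
[  0  0   1  -3  |  -6 ]
[  0  0   0   4  |  12 ]
Back-substitution:
x_4 = (12) / 4 = 3
x_3 = (-6 - (-3)*(3)) / 1 = 3
x_2 = (2 - (-4)*(3) - (3)*(3)) / 5 = 1
x_1 = (2 - (5)*(1) - (5)*(3) - (-4)*(3)) / -3 = 2

(2, 1, 3, 3)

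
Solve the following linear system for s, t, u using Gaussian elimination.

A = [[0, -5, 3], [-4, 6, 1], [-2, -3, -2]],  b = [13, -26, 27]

Forward elimination on [A|b]:
R1 <-> R2   (pivot in column 1 was zero)
[ -4   6   1  -26 ]
[  0  -5   3   13 ]
[ -2  -3  -2   27 ]
R3 <- R3 - (1/2)*R1:  [    0    -6  -5/2    40 ]
R3 <- R3 - (6/5)*R2:  [      0       0  -61/10   122/5 ]
Row echelon form:
[ -4   6       1  |    -26 ]
[  0  -5       3  |     13 ]
[  0   0  -61/10  |  122/5 ]
Back-substitution:
u = (122/5) / (-61/10) = -4
t = (13 - (3)*(-4)) / -5 = -5
s = (-26 - (6)*(-5) - (1)*(-4)) / -4 = -2

(-2, -5, -4)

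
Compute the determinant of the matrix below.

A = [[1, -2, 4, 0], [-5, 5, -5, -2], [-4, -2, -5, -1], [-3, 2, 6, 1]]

Forward elimination:
R2 <- R2 - (-5)*R1:  [  0  -5  15  -2 ]
R3 <- R3 - (-4)*R1:  [   0  -10   11   -1 ]
R4 <- R4 - (-3)*R1:  [  0  -4  18   1 ]
R3 <- R3 - (2)*R2:  [   0    0  -19    3 ]
R4 <- R4 - (4/5)*R2:  [    0     0     6  13/5 ]
R4 <- R4 - (-6/19)*R3:  [      0       0       0  337/95 ]
Upper-triangular form:
[ 1  -2    4       0 ]
[ 0  -5   15      -2 ]
[ 0   0  -19       3 ]
[ 0   0    0  337/95 ]
det(A) = (-1)^0 * (1) * (-5) * (-19) * (337/95) = 337  (0 row swaps -> sign +1)

det(A) = 337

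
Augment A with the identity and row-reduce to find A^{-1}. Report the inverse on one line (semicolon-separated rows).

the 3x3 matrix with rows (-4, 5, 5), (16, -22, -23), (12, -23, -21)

inverse = [-67/48 -5/24 -5/48; 5/4 1/2 -1/4; -13/6 -2/3 1/6]

Gauss-Jordan on [A | I]:
R1 <- (1/-4)*R1:  [    1  -5/4  -5/4  |  -1/4     0     0 ]
R2 <- R2 - (16)*R1:  [  0  -2  -3  |   4   1   0 ]
R3 <- R3 - (12)*R1:  [  0  -8  -6  |   3   0   1 ]
R2 <- (1/-2)*R2:  [    0     1   3/2  |    -2  -1/2     0 ]
R1 <- R1 - (-5/4)*R2:  [     1      0    5/8  |  -11/4   -5/8      0 ]
R3 <- R3 - (-8)*R2:  [   0    0    6  |  -13   -4    1 ]
R3 <- (1/6)*R3:  [     0      0      1  |  -13/6   -2/3    1/6 ]
R1 <- R1 - (5/8)*R3:  [      1       0       0  |  -67/48   -5/24   -5/48 ]
R2 <- R2 - (3/2)*R3:  [    0     1     0  |   5/4   1/2  -1/4 ]
Right block of [I | A^{-1}] is the inverse:
[ -67/48  -5/24  -5/48 ]
[    5/4    1/2   -1/4 ]
[  -13/6   -2/3    1/6 ]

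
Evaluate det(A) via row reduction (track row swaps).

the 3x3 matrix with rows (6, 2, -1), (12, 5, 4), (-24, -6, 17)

Forward elimination:
R2 <- R2 - (2)*R1:  [ 0  1  6 ]
R3 <- R3 - (-4)*R1:  [  0   2  13 ]
R3 <- R3 - (2)*R2:  [ 0  0  1 ]
Upper-triangular form:
[ 6  2  -1 ]
[ 0  1   6 ]
[ 0  0   1 ]
det(A) = (-1)^0 * (6) * (1) * (1) = 6  (0 row swaps -> sign +1)

det(A) = 6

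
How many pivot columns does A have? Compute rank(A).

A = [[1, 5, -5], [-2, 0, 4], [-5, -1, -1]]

Row reduction:
R2 <- R2 - (-2)*R1:  [  0  10  -6 ]
R3 <- R3 - (-5)*R1:  [   0   24  -26 ]
R3 <- R3 - (12/5)*R2:  [     0      0  -58/5 ]
Row echelon form:
[ 1   5     -5 ]
[ 0  10     -6 ]
[ 0   0  -58/5 ]
Nonzero rows / pivot columns: 3

rank(A) = 3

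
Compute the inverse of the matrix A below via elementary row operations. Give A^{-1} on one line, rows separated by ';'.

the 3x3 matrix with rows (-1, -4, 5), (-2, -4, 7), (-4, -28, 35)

inverse = [-7/3 0 1/3; -7/4 5/8 1/8; -5/3 1/2 1/6]

Gauss-Jordan on [A | I]:
R1 <- (1/-1)*R1:  [  1   4  -5  |  -1   0   0 ]
R2 <- R2 - (-2)*R1:  [  0   4  -3  |  -2   1   0 ]
R3 <- R3 - (-4)*R1:  [   0  -12   15  |   -4    0    1 ]
R2 <- (1/4)*R2:  [    0     1  -3/4  |  -1/2   1/4     0 ]
R1 <- R1 - (4)*R2:  [  1   0  -2  |   1  -1   0 ]
R3 <- R3 - (-12)*R2:  [   0    0    6  |  -10    3    1 ]
R3 <- (1/6)*R3:  [    0     0     1  |  -5/3   1/2   1/6 ]
R1 <- R1 - (-2)*R3:  [    1     0     0  |  -7/3     0   1/3 ]
R2 <- R2 - (-3/4)*R3:  [    0     1     0  |  -7/4   5/8   1/8 ]
Right block of [I | A^{-1}] is the inverse:
[ -7/3    0  1/3 ]
[ -7/4  5/8  1/8 ]
[ -5/3  1/2  1/6 ]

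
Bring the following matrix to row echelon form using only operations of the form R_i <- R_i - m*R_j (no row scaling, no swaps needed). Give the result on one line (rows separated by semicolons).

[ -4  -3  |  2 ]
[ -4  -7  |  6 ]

REF = [-4 -3 2; 0 -4 4]

Forward elimination:
R2 <- R2 - (1)*R1:  [  0  -4   4 ]
Row echelon form:
[ -4  -3  |  2 ]
[  0  -4  |  4 ]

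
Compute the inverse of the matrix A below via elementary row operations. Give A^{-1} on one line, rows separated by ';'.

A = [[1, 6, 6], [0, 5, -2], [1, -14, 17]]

inverse = [19/5 -62/5 -14/5; -2/15 11/15 2/15; -1/3 4/3 1/3]

Gauss-Jordan on [A | I]:
R3 <- R3 - (1)*R1:  [   0  -20   11  |   -1    0    1 ]
R2 <- (1/5)*R2:  [    0     1  -2/5  |     0   1/5     0 ]
R1 <- R1 - (6)*R2:  [    1     0  42/5  |     1  -6/5     0 ]
R3 <- R3 - (-20)*R2:  [  0   0   3  |  -1   4   1 ]
R3 <- (1/3)*R3:  [    0     0     1  |  -1/3   4/3   1/3 ]
R1 <- R1 - (42/5)*R3:  [     1      0      0  |   19/5  -62/5  -14/5 ]
R2 <- R2 - (-2/5)*R3:  [     0      1      0  |  -2/15  11/15   2/15 ]
Right block of [I | A^{-1}] is the inverse:
[  19/5  -62/5  -14/5 ]
[ -2/15  11/15   2/15 ]
[  -1/3    4/3    1/3 ]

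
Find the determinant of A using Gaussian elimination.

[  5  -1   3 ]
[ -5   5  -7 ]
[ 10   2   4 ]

Forward elimination:
R2 <- R2 - (-1)*R1:  [  0   4  -4 ]
R3 <- R3 - (2)*R1:  [  0   4  -2 ]
R3 <- R3 - (1)*R2:  [ 0  0  2 ]
Upper-triangular form:
[ 5  -1   3 ]
[ 0   4  -4 ]
[ 0   0   2 ]
det(A) = (-1)^0 * (5) * (4) * (2) = 40  (0 row swaps -> sign +1)

det(A) = 40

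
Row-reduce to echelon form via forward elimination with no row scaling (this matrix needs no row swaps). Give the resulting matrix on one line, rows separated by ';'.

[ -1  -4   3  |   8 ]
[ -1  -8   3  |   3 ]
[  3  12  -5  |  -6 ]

REF = [-1 -4 3 8; 0 -4 0 -5; 0 0 4 18]

Forward elimination:
R2 <- R2 - (1)*R1:  [  0  -4   0  -5 ]
R3 <- R3 - (-3)*R1:  [  0   0   4  18 ]
Row echelon form:
[ -1  -4  3  |   8 ]
[  0  -4  0  |  -5 ]
[  0   0  4  |  18 ]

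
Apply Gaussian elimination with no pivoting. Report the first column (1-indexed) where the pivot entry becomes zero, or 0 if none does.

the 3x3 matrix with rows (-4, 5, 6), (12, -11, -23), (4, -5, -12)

Naive forward elimination:
R2 <- R2 - (-3)*R1:  [  0   4  -5 ]
R3 <- R3 - (-1)*R1:  [  0   0  -6 ]
All pivots nonzero; naive elimination completes without hitting a zero pivot.

first zero-pivot column = 0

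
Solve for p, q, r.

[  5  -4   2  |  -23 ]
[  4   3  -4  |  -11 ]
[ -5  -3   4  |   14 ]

(-3, 3, 2)

Forward elimination on [A|b]:
R2 <- R2 - (4/5)*R1:  [     0   31/5  -28/5   37/5 ]
R3 <- R3 - (-1)*R1:  [  0  -7   6  -9 ]
R3 <- R3 - (-35/31)*R2:  [      0       0  -10/31  -20/31 ]
Row echelon form:
[ 5    -4       2  |     -23 ]
[ 0  31/5   -28/5  |    37/5 ]
[ 0     0  -10/31  |  -20/31 ]
Back-substitution:
r = (-20/31) / (-10/31) = 2
q = (37/5 - (-28/5)*(2)) / (31/5) = 3
p = (-23 - (-4)*(3) - (2)*(2)) / 5 = -3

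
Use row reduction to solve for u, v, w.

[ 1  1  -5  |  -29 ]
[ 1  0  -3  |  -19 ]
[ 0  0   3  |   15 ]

(-4, 0, 5)

Forward elimination on [A|b]:
R2 <- R2 - (1)*R1:  [  0  -1   2  10 ]
Row echelon form:
[ 1   1  -5  |  -29 ]
[ 0  -1   2  |   10 ]
[ 0   0   3  |   15 ]
Back-substitution:
w = (15) / 3 = 5
v = (10 - (2)*(5)) / -1 = 0
u = (-29 - (1)*(0) - (-5)*(5)) / 1 = -4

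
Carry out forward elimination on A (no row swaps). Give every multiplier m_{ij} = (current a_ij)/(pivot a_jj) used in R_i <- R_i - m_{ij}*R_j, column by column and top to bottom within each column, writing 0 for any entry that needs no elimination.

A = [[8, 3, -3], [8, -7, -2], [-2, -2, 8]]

multipliers: 1, -1/4, 1/8

Forward elimination:
R2 <- R2 - (1)*R1:  [   0  -10    1 ]
R3 <- R3 - (-1/4)*R1:  [    0  -5/4  29/4 ]
R3 <- R3 - (1/8)*R2:  [    0     0  57/8 ]
Multipliers (in order of application): m_{21} = 1, m_{31} = -1/4, m_{32} = 1/8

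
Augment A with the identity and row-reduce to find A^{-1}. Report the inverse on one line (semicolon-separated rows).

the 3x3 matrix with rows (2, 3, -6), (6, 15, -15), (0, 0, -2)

inverse = [5/4 -1/4 -15/8; -1/2 1/6 1/4; 0 0 -1/2]

Gauss-Jordan on [A | I]:
R1 <- (1/2)*R1:  [   1  3/2   -3  |  1/2    0    0 ]
R2 <- R2 - (6)*R1:  [  0   6   3  |  -3   1   0 ]
R2 <- (1/6)*R2:  [    0     1   1/2  |  -1/2   1/6     0 ]
R1 <- R1 - (3/2)*R2:  [     1      0  -15/4  |    5/4   -1/4      0 ]
R3 <- (1/-2)*R3:  [    0     0     1  |     0     0  -1/2 ]
R1 <- R1 - (-15/4)*R3:  [     1      0      0  |    5/4   -1/4  -15/8 ]
R2 <- R2 - (1/2)*R3:  [    0     1     0  |  -1/2   1/6   1/4 ]
Right block of [I | A^{-1}] is the inverse:
[  5/4  -1/4  -15/8 ]
[ -1/2   1/6    1/4 ]
[    0     0   -1/2 ]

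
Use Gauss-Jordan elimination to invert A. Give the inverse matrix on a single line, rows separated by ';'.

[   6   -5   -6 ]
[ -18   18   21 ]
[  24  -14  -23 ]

inverse = [4/3 31/90 -1/30; -1 -1/15 1/5; 2 2/5 -1/5]

Gauss-Jordan on [A | I]:
R1 <- (1/6)*R1:  [    1  -5/6    -1  |   1/6     0     0 ]
R2 <- R2 - (-18)*R1:  [ 0  3  3  |  3  1  0 ]
R3 <- R3 - (24)*R1:  [  0   6   1  |  -4   0   1 ]
R2 <- (1/3)*R2:  [   0    1    1  |    1  1/3    0 ]
R1 <- R1 - (-5/6)*R2:  [    1     0  -1/6  |     1  5/18     0 ]
R3 <- R3 - (6)*R2:  [   0    0   -5  |  -10   -2    1 ]
R3 <- (1/-5)*R3:  [    0     0     1  |     2   2/5  -1/5 ]
R1 <- R1 - (-1/6)*R3:  [     1      0      0  |    4/3  31/90  -1/30 ]
R2 <- R2 - (1)*R3:  [     0      1      0  |     -1  -1/15    1/5 ]
Right block of [I | A^{-1}] is the inverse:
[ 4/3  31/90  -1/30 ]
[  -1  -1/15    1/5 ]
[   2    2/5   -1/5 ]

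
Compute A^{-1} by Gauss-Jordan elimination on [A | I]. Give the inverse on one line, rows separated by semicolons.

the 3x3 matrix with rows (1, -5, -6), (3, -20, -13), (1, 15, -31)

Gauss-Jordan on [A | I]:
R2 <- R2 - (3)*R1:  [  0  -5   5  |  -3   1   0 ]
R3 <- R3 - (1)*R1:  [   0   20  -25  |   -1    0    1 ]
R2 <- (1/-5)*R2:  [    0     1    -1  |   3/5  -1/5     0 ]
R1 <- R1 - (-5)*R2:  [   1    0  -11  |    4   -1    0 ]
R3 <- R3 - (20)*R2:  [   0    0   -5  |  -13    4    1 ]
R3 <- (1/-5)*R3:  [    0     0     1  |  13/5  -4/5  -1/5 ]
R1 <- R1 - (-11)*R3:  [     1      0      0  |  163/5  -49/5  -11/5 ]
R2 <- R2 - (-1)*R3:  [    0     1     0  |  16/5    -1  -1/5 ]
Right block of [I | A^{-1}] is the inverse:
[ 163/5  -49/5  -11/5 ]
[  16/5     -1   -1/5 ]
[  13/5   -4/5   -1/5 ]

inverse = [163/5 -49/5 -11/5; 16/5 -1 -1/5; 13/5 -4/5 -1/5]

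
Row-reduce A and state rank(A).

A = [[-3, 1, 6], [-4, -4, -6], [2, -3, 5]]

rank(A) = 3

Row reduction:
R2 <- R2 - (4/3)*R1:  [     0  -16/3    -14 ]
R3 <- R3 - (-2/3)*R1:  [    0  -7/3     9 ]
R3 <- R3 - (7/16)*R2:  [     0      0  121/8 ]
Row echelon form:
[ -3      1      6 ]
[  0  -16/3    -14 ]
[  0      0  121/8 ]
Nonzero rows / pivot columns: 3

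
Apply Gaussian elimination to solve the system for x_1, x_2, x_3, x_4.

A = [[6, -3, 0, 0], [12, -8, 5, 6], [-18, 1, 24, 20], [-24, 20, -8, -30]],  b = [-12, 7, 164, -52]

(-3, -2, 3, 2)

Forward elimination on [A|b]:
R2 <- R2 - (2)*R1:  [  0  -2   5   6  31 ]
R3 <- R3 - (-3)*R1:  [   0   -8   24   20  128 ]
R4 <- R4 - (-4)*R1:  [    0     8    -8   -30  -100 ]
R3 <- R3 - (4)*R2:  [  0   0   4  -4   4 ]
R4 <- R4 - (-4)*R2:  [  0   0  12  -6  24 ]
R4 <- R4 - (3)*R3:  [  0   0   0   6  12 ]
Row echelon form:
[ 6  -3  0   0  |  -12 ]
[ 0  -2  5   6  |   31 ]
[ 0   0  4  -4  |    4 ]
[ 0   0  0   6  |   12 ]
Back-substitution:
x_4 = (12) / 6 = 2
x_3 = (4 - (-4)*(2)) / 4 = 3
x_2 = (31 - (5)*(3) - (6)*(2)) / -2 = -2
x_1 = (-12 - (-3)*(-2)) / 6 = -3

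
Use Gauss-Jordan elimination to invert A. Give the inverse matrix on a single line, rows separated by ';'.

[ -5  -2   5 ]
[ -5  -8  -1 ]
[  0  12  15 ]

inverse = [-6/5 1 7/15; 5/6 -5/6 -1/3; -2/3 2/3 1/3]

Gauss-Jordan on [A | I]:
R1 <- (1/-5)*R1:  [    1   2/5    -1  |  -1/5     0     0 ]
R2 <- R2 - (-5)*R1:  [  0  -6  -6  |  -1   1   0 ]
R2 <- (1/-6)*R2:  [    0     1     1  |   1/6  -1/6     0 ]
R1 <- R1 - (2/5)*R2:  [     1      0   -7/5  |  -4/15   1/15      0 ]
R3 <- R3 - (12)*R2:  [  0   0   3  |  -2   2   1 ]
R3 <- (1/3)*R3:  [    0     0     1  |  -2/3   2/3   1/3 ]
R1 <- R1 - (-7/5)*R3:  [    1     0     0  |  -6/5     1  7/15 ]
R2 <- R2 - (1)*R3:  [    0     1     0  |   5/6  -5/6  -1/3 ]
Right block of [I | A^{-1}] is the inverse:
[ -6/5     1  7/15 ]
[  5/6  -5/6  -1/3 ]
[ -2/3   2/3   1/3 ]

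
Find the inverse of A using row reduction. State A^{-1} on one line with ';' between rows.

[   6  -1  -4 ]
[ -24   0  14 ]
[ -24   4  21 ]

inverse = [7/15 -1/24 7/60; -7/5 -1/4 -1/10; 4/5 0 1/5]

Gauss-Jordan on [A | I]:
R1 <- (1/6)*R1:  [    1  -1/6  -2/3  |   1/6     0     0 ]
R2 <- R2 - (-24)*R1:  [  0  -4  -2  |   4   1   0 ]
R3 <- R3 - (-24)*R1:  [ 0  0  5  |  4  0  1 ]
R2 <- (1/-4)*R2:  [    0     1   1/2  |    -1  -1/4     0 ]
R1 <- R1 - (-1/6)*R2:  [     1      0  -7/12  |      0  -1/24      0 ]
R3 <- (1/5)*R3:  [   0    0    1  |  4/5    0  1/5 ]
R1 <- R1 - (-7/12)*R3:  [     1      0      0  |   7/15  -1/24   7/60 ]
R2 <- R2 - (1/2)*R3:  [     0      1      0  |   -7/5   -1/4  -1/10 ]
Right block of [I | A^{-1}] is the inverse:
[ 7/15  -1/24   7/60 ]
[ -7/5   -1/4  -1/10 ]
[  4/5      0    1/5 ]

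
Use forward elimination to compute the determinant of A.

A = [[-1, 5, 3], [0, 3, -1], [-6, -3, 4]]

det(A) = 75

Forward elimination:
R3 <- R3 - (6)*R1:  [   0  -33  -14 ]
R3 <- R3 - (-11)*R2:  [   0    0  -25 ]
Upper-triangular form:
[ -1  5    3 ]
[  0  3   -1 ]
[  0  0  -25 ]
det(A) = (-1)^0 * (-1) * (3) * (-25) = 75  (0 row swaps -> sign +1)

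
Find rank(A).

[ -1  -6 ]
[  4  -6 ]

rank(A) = 2

Row reduction:
R2 <- R2 - (-4)*R1:  [   0  -30 ]
Row echelon form:
[ -1   -6 ]
[  0  -30 ]
Nonzero rows / pivot columns: 2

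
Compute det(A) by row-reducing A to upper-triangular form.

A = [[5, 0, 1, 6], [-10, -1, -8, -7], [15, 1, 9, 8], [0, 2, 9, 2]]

Forward elimination:
R2 <- R2 - (-2)*R1:  [  0  -1  -6   5 ]
R3 <- R3 - (3)*R1:  [   0    1    6  -10 ]
R3 <- R3 - (-1)*R2:  [  0   0   0  -5 ]
R4 <- R4 - (-2)*R2:  [  0   0  -3  12 ]
R3 <-> R4   (pivot in column 3 was zero)
[ 5   0   1   6 ]
[ 0  -1  -6   5 ]
[ 0   0  -3  12 ]
[ 0   0   0  -5 ]
Upper-triangular form:
[ 5   0   1   6 ]
[ 0  -1  -6   5 ]
[ 0   0  -3  12 ]
[ 0   0   0  -5 ]
det(A) = (-1)^1 * (5) * (-1) * (-3) * (-5) = 75  (1 row swap -> sign -1)

det(A) = 75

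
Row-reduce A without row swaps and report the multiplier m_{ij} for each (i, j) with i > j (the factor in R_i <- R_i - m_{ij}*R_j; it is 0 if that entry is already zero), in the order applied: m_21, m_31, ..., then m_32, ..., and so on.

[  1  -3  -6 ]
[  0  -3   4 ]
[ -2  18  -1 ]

Forward elimination:
R2: entry in column 1 is already 0 -> m_{21} = 0 (no row operation needed)
R3 <- R3 - (-2)*R1:  [   0   12  -13 ]
R3 <- R3 - (-4)*R2:  [ 0  0  3 ]
Multipliers (in order of application): m_{21} = 0, m_{31} = -2, m_{32} = -4

multipliers: 0, -2, -4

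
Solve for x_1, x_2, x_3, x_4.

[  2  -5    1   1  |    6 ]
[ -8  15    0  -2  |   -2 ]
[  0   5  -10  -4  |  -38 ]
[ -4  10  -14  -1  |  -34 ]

Forward elimination on [A|b]:
R2 <- R2 - (-4)*R1:  [  0  -5   4   2  22 ]
R4 <- R4 - (-2)*R1:  [   0    0  -12    1  -22 ]
R3 <- R3 - (-1)*R2:  [   0    0   -6   -2  -16 ]
R4 <- R4 - (2)*R3:  [  0   0   0   5  10 ]
Row echelon form:
[ 2  -5   1   1  |    6 ]
[ 0  -5   4   2  |   22 ]
[ 0   0  -6  -2  |  -16 ]
[ 0   0   0   5  |   10 ]
Back-substitution:
x_4 = (10) / 5 = 2
x_3 = (-16 - (-2)*(2)) / -6 = 2
x_2 = (22 - (4)*(2) - (2)*(2)) / -5 = -2
x_1 = (6 - (-5)*(-2) - (1)*(2) - (1)*(2)) / 2 = -4

(-4, -2, 2, 2)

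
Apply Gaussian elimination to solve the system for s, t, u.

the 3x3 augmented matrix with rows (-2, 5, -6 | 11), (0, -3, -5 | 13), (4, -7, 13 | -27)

Forward elimination on [A|b]:
R3 <- R3 - (-2)*R1:  [  0   3   1  -5 ]
R3 <- R3 - (-1)*R2:  [  0   0  -4   8 ]
Row echelon form:
[ -2   5  -6  |  11 ]
[  0  -3  -5  |  13 ]
[  0   0  -4  |   8 ]
Back-substitution:
u = (8) / -4 = -2
t = (13 - (-5)*(-2)) / -3 = -1
s = (11 - (5)*(-1) - (-6)*(-2)) / -2 = -2

(-2, -1, -2)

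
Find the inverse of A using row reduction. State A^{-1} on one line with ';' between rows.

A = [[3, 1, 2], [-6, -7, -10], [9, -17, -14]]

Gauss-Jordan on [A | I]:
R1 <- (1/3)*R1:  [   1  1/3  2/3  |  1/3    0    0 ]
R2 <- R2 - (-6)*R1:  [  0  -5  -6  |   2   1   0 ]
R3 <- R3 - (9)*R1:  [   0  -20  -20  |   -3    0    1 ]
R2 <- (1/-5)*R2:  [    0     1   6/5  |  -2/5  -1/5     0 ]
R1 <- R1 - (1/3)*R2:  [    1     0  4/15  |  7/15  1/15     0 ]
R3 <- R3 - (-20)*R2:  [   0    0    4  |  -11   -4    1 ]
R3 <- (1/4)*R3:  [     0      0      1  |  -11/4     -1    1/4 ]
R1 <- R1 - (4/15)*R3:  [     1      0      0  |    6/5    1/3  -1/15 ]
R2 <- R2 - (6/5)*R3:  [     0      1      0  |  29/10      1  -3/10 ]
Right block of [I | A^{-1}] is the inverse:
[   6/5  1/3  -1/15 ]
[ 29/10    1  -3/10 ]
[ -11/4   -1    1/4 ]

inverse = [6/5 1/3 -1/15; 29/10 1 -3/10; -11/4 -1 1/4]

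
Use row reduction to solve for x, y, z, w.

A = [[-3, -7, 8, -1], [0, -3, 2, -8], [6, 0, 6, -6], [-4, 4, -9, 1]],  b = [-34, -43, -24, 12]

(4, -1, -3, 5)

Forward elimination on [A|b]:
R3 <- R3 - (-2)*R1:  [   0  -14   22   -8  -92 ]
R4 <- R4 - (4/3)*R1:  [     0   40/3  -59/3    7/3  172/3 ]
R3 <- R3 - (14/3)*R2:  [     0      0   38/3   88/3  326/3 ]
R4 <- R4 - (-40/9)*R2:  [       0        0    -97/9   -299/9  -1204/9 ]
R4 <- R4 - (-97/114)*R3:  [       0        0        0  -157/19  -785/19 ]
Row echelon form:
[ -3  -7     8       -1  |      -34 ]
[  0  -3     2       -8  |      -43 ]
[  0   0  38/3     88/3  |    326/3 ]
[  0   0     0  -157/19  |  -785/19 ]
Back-substitution:
w = (-785/19) / (-157/19) = 5
z = (326/3 - (88/3)*(5)) / (38/3) = -3
y = (-43 - (2)*(-3) - (-8)*(5)) / -3 = -1
x = (-34 - (-7)*(-1) - (8)*(-3) - (-1)*(5)) / -3 = 4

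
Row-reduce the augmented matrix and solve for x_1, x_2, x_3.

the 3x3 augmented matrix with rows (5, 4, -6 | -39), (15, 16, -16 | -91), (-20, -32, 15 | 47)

(-5, 4, 5)

Forward elimination on [A|b]:
R2 <- R2 - (3)*R1:  [  0   4   2  26 ]
R3 <- R3 - (-4)*R1:  [    0   -16    -9  -109 ]
R3 <- R3 - (-4)*R2:  [  0   0  -1  -5 ]
Row echelon form:
[ 5  4  -6  |  -39 ]
[ 0  4   2  |   26 ]
[ 0  0  -1  |   -5 ]
Back-substitution:
x_3 = (-5) / -1 = 5
x_2 = (26 - (2)*(5)) / 4 = 4
x_1 = (-39 - (4)*(4) - (-6)*(5)) / 5 = -5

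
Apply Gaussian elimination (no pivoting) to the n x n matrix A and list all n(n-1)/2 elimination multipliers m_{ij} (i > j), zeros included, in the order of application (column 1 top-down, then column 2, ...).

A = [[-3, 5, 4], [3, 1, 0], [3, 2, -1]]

multipliers: -1, -1, 7/6

Forward elimination:
R2 <- R2 - (-1)*R1:  [ 0  6  4 ]
R3 <- R3 - (-1)*R1:  [ 0  7  3 ]
R3 <- R3 - (7/6)*R2:  [    0     0  -5/3 ]
Multipliers (in order of application): m_{21} = -1, m_{31} = -1, m_{32} = 7/6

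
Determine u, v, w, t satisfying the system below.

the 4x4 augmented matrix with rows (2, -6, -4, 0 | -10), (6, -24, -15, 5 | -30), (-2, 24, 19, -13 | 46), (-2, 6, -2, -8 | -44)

(5, 0, 5, 3)

Forward elimination on [A|b]:
R2 <- R2 - (3)*R1:  [  0  -6  -3   5   0 ]
R3 <- R3 - (-1)*R1:  [   0   18   15  -13   36 ]
R4 <- R4 - (-1)*R1:  [   0    0   -6   -8  -54 ]
R3 <- R3 - (-3)*R2:  [  0   0   6   2  36 ]
R4 <- R4 - (-1)*R3:  [   0    0    0   -6  -18 ]
Row echelon form:
[ 2  -6  -4   0  |  -10 ]
[ 0  -6  -3   5  |    0 ]
[ 0   0   6   2  |   36 ]
[ 0   0   0  -6  |  -18 ]
Back-substitution:
t = (-18) / -6 = 3
w = (36 - (2)*(3)) / 6 = 5
v = (0 - (-3)*(5) - (5)*(3)) / -6 = 0
u = (-10 - (-6)*(0) - (-4)*(5)) / 2 = 5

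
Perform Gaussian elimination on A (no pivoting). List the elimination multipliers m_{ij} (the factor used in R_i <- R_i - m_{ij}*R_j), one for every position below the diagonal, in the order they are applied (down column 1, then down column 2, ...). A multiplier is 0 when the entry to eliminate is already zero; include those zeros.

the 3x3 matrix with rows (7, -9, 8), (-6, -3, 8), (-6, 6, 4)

multipliers: -6/7, -6/7, 4/25

Forward elimination:
R2 <- R2 - (-6/7)*R1:  [     0  -75/7  104/7 ]
R3 <- R3 - (-6/7)*R1:  [     0  -12/7   76/7 ]
R3 <- R3 - (4/25)*R2:  [      0       0  212/25 ]
Multipliers (in order of application): m_{21} = -6/7, m_{31} = -6/7, m_{32} = 4/25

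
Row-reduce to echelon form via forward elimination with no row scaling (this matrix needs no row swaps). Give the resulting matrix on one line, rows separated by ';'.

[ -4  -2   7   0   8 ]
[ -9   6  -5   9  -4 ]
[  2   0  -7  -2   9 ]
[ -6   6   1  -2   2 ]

REF = [-4 -2 7 0 8; 0 21/2 -83/4 9 -22; 0 0 -115/21 -8/7 229/21; 0 0 0 -1316/115 2916/115]

Forward elimination:
R2 <- R2 - (9/4)*R1:  [     0   21/2  -83/4      9    -22 ]
R3 <- R3 - (-1/2)*R1:  [    0    -1  -7/2    -2    13 ]
R4 <- R4 - (3/2)*R1:  [     0      9  -19/2     -2    -10 ]
R3 <- R3 - (-2/21)*R2:  [       0        0  -115/21     -8/7   229/21 ]
R4 <- R4 - (6/7)*R2:  [     0      0   58/7  -68/7   62/7 ]
R4 <- R4 - (-174/115)*R3:  [         0          0          0  -1316/115   2916/115 ]
Row echelon form:
[ -4    -2        7          0         8 ]
[  0  21/2    -83/4          9       -22 ]
[  0     0  -115/21       -8/7    229/21 ]
[  0     0        0  -1316/115  2916/115 ]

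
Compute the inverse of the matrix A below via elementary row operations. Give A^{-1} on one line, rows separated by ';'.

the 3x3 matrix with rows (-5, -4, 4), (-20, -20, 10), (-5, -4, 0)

Gauss-Jordan on [A | I]:
R1 <- (1/-5)*R1:  [    1   4/5  -4/5  |  -1/5     0     0 ]
R2 <- R2 - (-20)*R1:  [  0  -4  -6  |  -4   1   0 ]
R3 <- R3 - (-5)*R1:  [  0   0  -4  |  -1   0   1 ]
R2 <- (1/-4)*R2:  [    0     1   3/2  |     1  -1/4     0 ]
R1 <- R1 - (4/5)*R2:  [   1    0   -2  |   -1  1/5    0 ]
R3 <- (1/-4)*R3:  [    0     0     1  |   1/4     0  -1/4 ]
R1 <- R1 - (-2)*R3:  [    1     0     0  |  -1/2   1/5  -1/2 ]
R2 <- R2 - (3/2)*R3:  [    0     1     0  |   5/8  -1/4   3/8 ]
Right block of [I | A^{-1}] is the inverse:
[ -1/2   1/5  -1/2 ]
[  5/8  -1/4   3/8 ]
[  1/4     0  -1/4 ]

inverse = [-1/2 1/5 -1/2; 5/8 -1/4 3/8; 1/4 0 -1/4]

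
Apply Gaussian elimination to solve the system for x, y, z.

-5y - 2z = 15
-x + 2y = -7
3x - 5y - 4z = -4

(-3, -5, 5)

Forward elimination on [A|b]:
R1 <-> R2   (pivot in column 1 was zero)
[ -1   2   0  -7 ]
[  0  -5  -2  15 ]
[  3  -5  -4  -4 ]
R3 <- R3 - (-3)*R1:  [   0    1   -4  -25 ]
R3 <- R3 - (-1/5)*R2:  [     0      0  -22/5    -22 ]
Row echelon form:
[ -1   2      0  |   -7 ]
[  0  -5     -2  |   15 ]
[  0   0  -22/5  |  -22 ]
Back-substitution:
z = (-22) / (-22/5) = 5
y = (15 - (-2)*(5)) / -5 = -5
x = (-7 - (2)*(-5)) / -1 = -3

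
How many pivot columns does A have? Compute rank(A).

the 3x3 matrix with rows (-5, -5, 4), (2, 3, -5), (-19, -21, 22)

Row reduction:
R2 <- R2 - (-2/5)*R1:  [     0      1  -17/5 ]
R3 <- R3 - (19/5)*R1:  [    0    -2  34/5 ]
R3 <- R3 - (-2)*R2:  [ 0  0  0 ]
Row echelon form:
[ -5  -5      4 ]
[  0   1  -17/5 ]
[  0   0      0 ]
Nonzero rows / pivot columns: 2

rank(A) = 2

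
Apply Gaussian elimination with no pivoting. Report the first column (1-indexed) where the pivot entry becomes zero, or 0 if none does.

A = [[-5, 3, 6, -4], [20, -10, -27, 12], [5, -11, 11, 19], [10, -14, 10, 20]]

Naive forward elimination:
R2 <- R2 - (-4)*R1:  [  0   2  -3  -4 ]
R3 <- R3 - (-1)*R1:  [  0  -8  17  15 ]
R4 <- R4 - (-2)*R1:  [  0  -8  22  12 ]
R3 <- R3 - (-4)*R2:  [  0   0   5  -1 ]
R4 <- R4 - (-4)*R2:  [  0   0  10  -4 ]
R4 <- R4 - (2)*R3:  [  0   0   0  -2 ]
All pivots nonzero; naive elimination completes without hitting a zero pivot.

first zero-pivot column = 0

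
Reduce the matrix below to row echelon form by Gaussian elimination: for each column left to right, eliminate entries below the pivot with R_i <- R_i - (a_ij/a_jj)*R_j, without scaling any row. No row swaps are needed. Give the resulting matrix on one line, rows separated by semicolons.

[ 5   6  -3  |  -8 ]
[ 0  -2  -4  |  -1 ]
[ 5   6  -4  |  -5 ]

REF = [5 6 -3 -8; 0 -2 -4 -1; 0 0 -1 3]

Forward elimination:
R3 <- R3 - (1)*R1:  [  0   0  -1   3 ]
Row echelon form:
[ 5   6  -3  |  -8 ]
[ 0  -2  -4  |  -1 ]
[ 0   0  -1  |   3 ]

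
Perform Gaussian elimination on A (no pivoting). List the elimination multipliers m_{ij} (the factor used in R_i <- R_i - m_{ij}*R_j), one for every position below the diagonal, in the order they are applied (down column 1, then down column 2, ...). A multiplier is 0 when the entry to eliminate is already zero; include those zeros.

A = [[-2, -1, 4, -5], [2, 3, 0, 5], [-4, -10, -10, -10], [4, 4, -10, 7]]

multipliers: -1, 2, -2, -4, 1, 3

Forward elimination:
R2 <- R2 - (-1)*R1:  [ 0  2  4  0 ]
R3 <- R3 - (2)*R1:  [   0   -8  -18    0 ]
R4 <- R4 - (-2)*R1:  [  0   2  -2  -3 ]
R3 <- R3 - (-4)*R2:  [  0   0  -2   0 ]
R4 <- R4 - (1)*R2:  [  0   0  -6  -3 ]
R4 <- R4 - (3)*R3:  [  0   0   0  -3 ]
Multipliers (in order of application): m_{21} = -1, m_{31} = 2, m_{41} = -2, m_{32} = -4, m_{42} = 1, m_{43} = 3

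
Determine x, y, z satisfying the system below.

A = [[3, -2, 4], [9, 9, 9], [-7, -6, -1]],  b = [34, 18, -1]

(4, -5, 3)

Forward elimination on [A|b]:
R2 <- R2 - (3)*R1:  [   0   15   -3  -84 ]
R3 <- R3 - (-7/3)*R1:  [     0  -32/3   25/3  235/3 ]
R3 <- R3 - (-32/45)*R2:  [    0     0  31/5  93/5 ]
Row echelon form:
[ 3  -2     4  |    34 ]
[ 0  15    -3  |   -84 ]
[ 0   0  31/5  |  93/5 ]
Back-substitution:
z = (93/5) / (31/5) = 3
y = (-84 - (-3)*(3)) / 15 = -5
x = (34 - (-2)*(-5) - (4)*(3)) / 3 = 4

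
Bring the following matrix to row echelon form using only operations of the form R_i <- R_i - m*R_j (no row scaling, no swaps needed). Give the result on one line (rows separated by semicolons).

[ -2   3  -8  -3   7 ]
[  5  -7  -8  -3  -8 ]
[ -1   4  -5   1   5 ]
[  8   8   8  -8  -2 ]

Forward elimination:
R2 <- R2 - (-5/2)*R1:  [     0    1/2    -28  -21/2   19/2 ]
R3 <- R3 - (1/2)*R1:  [   0  5/2   -1  5/2  3/2 ]
R4 <- R4 - (-4)*R1:  [   0   20  -24  -20   26 ]
R3 <- R3 - (5)*R2:  [   0    0  139   55  -46 ]
R4 <- R4 - (40)*R2:  [    0     0  1096   400  -354 ]
R4 <- R4 - (1096/139)*R3:  [         0          0          0  -4680/139   1210/139 ]
Row echelon form:
[ -2    3   -8         -3         7 ]
[  0  1/2  -28      -21/2      19/2 ]
[  0    0  139         55       -46 ]
[  0    0    0  -4680/139  1210/139 ]

REF = [-2 3 -8 -3 7; 0 1/2 -28 -21/2 19/2; 0 0 139 55 -46; 0 0 0 -4680/139 1210/139]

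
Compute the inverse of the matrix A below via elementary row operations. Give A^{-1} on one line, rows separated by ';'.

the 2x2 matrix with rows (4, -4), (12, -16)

inverse = [1 -1/4; 3/4 -1/4]

Gauss-Jordan on [A | I]:
R1 <- (1/4)*R1:  [   1   -1  |  1/4    0 ]
R2 <- R2 - (12)*R1:  [  0  -4  |  -3   1 ]
R2 <- (1/-4)*R2:  [    0     1  |   3/4  -1/4 ]
R1 <- R1 - (-1)*R2:  [    1     0  |     1  -1/4 ]
Right block of [I | A^{-1}] is the inverse:
[   1  -1/4 ]
[ 3/4  -1/4 ]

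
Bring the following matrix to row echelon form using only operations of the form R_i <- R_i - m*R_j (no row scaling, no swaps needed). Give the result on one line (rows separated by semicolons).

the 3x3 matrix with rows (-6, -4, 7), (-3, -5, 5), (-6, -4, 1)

Forward elimination:
R2 <- R2 - (1/2)*R1:  [   0   -3  3/2 ]
R3 <- R3 - (1)*R1:  [  0   0  -6 ]
Row echelon form:
[ -6  -4    7 ]
[  0  -3  3/2 ]
[  0   0   -6 ]

REF = [-6 -4 7; 0 -3 3/2; 0 0 -6]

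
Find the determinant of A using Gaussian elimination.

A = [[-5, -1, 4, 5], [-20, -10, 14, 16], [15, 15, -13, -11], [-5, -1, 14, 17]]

det(A) = -600

Forward elimination:
R2 <- R2 - (4)*R1:  [  0  -6  -2  -4 ]
R3 <- R3 - (-3)*R1:  [  0  12  -1   4 ]
R4 <- R4 - (1)*R1:  [  0   0  10  12 ]
R3 <- R3 - (-2)*R2:  [  0   0  -5  -4 ]
R4 <- R4 - (-2)*R3:  [ 0  0  0  4 ]
Upper-triangular form:
[ -5  -1   4   5 ]
[  0  -6  -2  -4 ]
[  0   0  -5  -4 ]
[  0   0   0   4 ]
det(A) = (-1)^0 * (-5) * (-6) * (-5) * (4) = -600  (0 row swaps -> sign +1)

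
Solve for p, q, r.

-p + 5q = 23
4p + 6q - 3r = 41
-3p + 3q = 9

Forward elimination on [A|b]:
R2 <- R2 - (-4)*R1:  [   0   26   -3  133 ]
R3 <- R3 - (3)*R1:  [   0  -12    0  -60 ]
R3 <- R3 - (-6/13)*R2:  [      0       0  -18/13   18/13 ]
Row echelon form:
[ -1   5       0  |     23 ]
[  0  26      -3  |    133 ]
[  0   0  -18/13  |  18/13 ]
Back-substitution:
r = (18/13) / (-18/13) = -1
q = (133 - (-3)*(-1)) / 26 = 5
p = (23 - (5)*(5)) / -1 = 2

(2, 5, -1)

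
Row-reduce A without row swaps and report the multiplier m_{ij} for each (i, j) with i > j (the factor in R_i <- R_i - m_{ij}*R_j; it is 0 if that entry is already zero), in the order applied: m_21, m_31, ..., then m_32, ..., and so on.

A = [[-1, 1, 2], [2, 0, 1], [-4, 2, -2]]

multipliers: -2, 4, -1

Forward elimination:
R2 <- R2 - (-2)*R1:  [ 0  2  5 ]
R3 <- R3 - (4)*R1:  [   0   -2  -10 ]
R3 <- R3 - (-1)*R2:  [  0   0  -5 ]
Multipliers (in order of application): m_{21} = -2, m_{31} = 4, m_{32} = -1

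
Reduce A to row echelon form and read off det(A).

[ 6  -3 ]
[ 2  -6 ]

det(A) = -30

Forward elimination:
R2 <- R2 - (1/3)*R1:  [  0  -5 ]
Upper-triangular form:
[ 6  -3 ]
[ 0  -5 ]
det(A) = (-1)^0 * (6) * (-5) = -30  (0 row swaps -> sign +1)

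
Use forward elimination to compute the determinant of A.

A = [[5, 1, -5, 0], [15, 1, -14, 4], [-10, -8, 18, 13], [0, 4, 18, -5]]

det(A) = 50

Forward elimination:
R2 <- R2 - (3)*R1:  [  0  -2   1   4 ]
R3 <- R3 - (-2)*R1:  [  0  -6   8  13 ]
R3 <- R3 - (3)*R2:  [ 0  0  5  1 ]
R4 <- R4 - (-2)*R2:  [  0   0  20   3 ]
R4 <- R4 - (4)*R3:  [  0   0   0  -1 ]
Upper-triangular form:
[ 5   1  -5   0 ]
[ 0  -2   1   4 ]
[ 0   0   5   1 ]
[ 0   0   0  -1 ]
det(A) = (-1)^0 * (5) * (-2) * (5) * (-1) = 50  (0 row swaps -> sign +1)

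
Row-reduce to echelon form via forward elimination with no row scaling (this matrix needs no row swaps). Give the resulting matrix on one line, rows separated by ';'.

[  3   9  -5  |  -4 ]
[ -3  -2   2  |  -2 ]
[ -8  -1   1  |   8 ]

Forward elimination:
R2 <- R2 - (-1)*R1:  [  0   7  -3  -6 ]
R3 <- R3 - (-8/3)*R1:  [     0     23  -37/3   -8/3 ]
R3 <- R3 - (23/7)*R2:  [      0       0  -52/21  358/21 ]
Row echelon form:
[ 3  9      -5  |      -4 ]
[ 0  7      -3  |      -6 ]
[ 0  0  -52/21  |  358/21 ]

REF = [3 9 -5 -4; 0 7 -3 -6; 0 0 -52/21 358/21]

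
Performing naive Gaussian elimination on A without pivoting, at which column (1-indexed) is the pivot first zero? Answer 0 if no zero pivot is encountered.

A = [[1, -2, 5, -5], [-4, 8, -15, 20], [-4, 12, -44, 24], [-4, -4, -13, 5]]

Naive forward elimination:
R2 <- R2 - (-4)*R1:  [ 0  0  5  0 ]
R3 <- R3 - (-4)*R1:  [   0    4  -24    4 ]
R4 <- R4 - (-4)*R1:  [   0  -12    7  -15 ]
Matrix at this point:
[ 1   -2    5   -5 ]
[ 0    0    5    0 ]
[ 0    4  -24    4 ]
[ 0  -12    7  -15 ]
Pivot entry (2,2) is zero but row 3 has 4 in column 2 -> naive elimination stops; a row interchange (e.g. R2 <-> R3) would be required here.

first zero-pivot column = 2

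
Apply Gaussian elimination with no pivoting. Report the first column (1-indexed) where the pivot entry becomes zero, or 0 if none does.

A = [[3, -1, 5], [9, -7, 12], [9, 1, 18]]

first zero-pivot column = 3

Naive forward elimination:
R2 <- R2 - (3)*R1:  [  0  -4  -3 ]
R3 <- R3 - (3)*R1:  [ 0  4  3 ]
R3 <- R3 - (-1)*R2:  [ 0  0  0 ]
Matrix at this point:
[ 3  -1   5 ]
[ 0  -4  -3 ]
[ 0   0   0 ]
Pivot entry (3,3) in the last row is zero and there are no rows below to swap with -> zero pivot in column 3 (A is singular).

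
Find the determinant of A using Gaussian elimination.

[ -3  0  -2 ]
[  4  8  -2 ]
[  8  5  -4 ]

det(A) = 154

Forward elimination:
R2 <- R2 - (-4/3)*R1:  [     0      8  -14/3 ]
R3 <- R3 - (-8/3)*R1:  [     0      5  -28/3 ]
R3 <- R3 - (5/8)*R2:  [      0       0  -77/12 ]
Upper-triangular form:
[ -3  0      -2 ]
[  0  8   -14/3 ]
[  0  0  -77/12 ]
det(A) = (-1)^0 * (-3) * (8) * (-77/12) = 154  (0 row swaps -> sign +1)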